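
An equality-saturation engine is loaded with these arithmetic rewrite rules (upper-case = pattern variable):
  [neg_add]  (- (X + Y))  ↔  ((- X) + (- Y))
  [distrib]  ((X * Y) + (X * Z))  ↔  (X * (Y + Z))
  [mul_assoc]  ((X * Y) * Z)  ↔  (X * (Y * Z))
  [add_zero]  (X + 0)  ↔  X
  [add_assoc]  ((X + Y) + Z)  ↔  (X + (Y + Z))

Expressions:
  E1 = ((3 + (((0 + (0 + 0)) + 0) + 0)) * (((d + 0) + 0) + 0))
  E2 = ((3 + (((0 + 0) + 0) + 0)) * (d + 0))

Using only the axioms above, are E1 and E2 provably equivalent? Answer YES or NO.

YES

1. [add_zero →] (0 + 0)  →  0;  E1 = ((3 + (((0 + 0) + 0) + 0)) * (((d + 0) + 0) + 0))
2. [add_zero →] ((d + 0) + 0)  →  (d + 0);  E1 = ((3 + (((0 + 0) + 0) + 0)) * ((d + 0) + 0))
3. [add_zero →] (d + 0)  →  d;  this is E2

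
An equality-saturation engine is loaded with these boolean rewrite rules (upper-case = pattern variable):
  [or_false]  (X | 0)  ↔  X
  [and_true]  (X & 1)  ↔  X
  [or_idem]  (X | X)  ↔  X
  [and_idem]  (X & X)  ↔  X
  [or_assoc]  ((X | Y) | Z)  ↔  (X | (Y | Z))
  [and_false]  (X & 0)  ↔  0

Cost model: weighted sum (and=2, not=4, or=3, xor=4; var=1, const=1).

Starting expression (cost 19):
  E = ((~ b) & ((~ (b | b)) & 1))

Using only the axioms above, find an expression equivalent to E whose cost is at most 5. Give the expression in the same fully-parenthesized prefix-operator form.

(~ b)   [cost 5]

(1) (b | b)  =[or_idem →]=  b    ⊢ ((~ b) & ((~ b) & 1))
(2) ((~ b) & 1)  =[and_true →]=  (~ b)    ⊢ ((~ b) & (~ b))
(3) ((~ b) & (~ b))  =[and_idem →]=  (~ b)    ⊢ cost 5, within 5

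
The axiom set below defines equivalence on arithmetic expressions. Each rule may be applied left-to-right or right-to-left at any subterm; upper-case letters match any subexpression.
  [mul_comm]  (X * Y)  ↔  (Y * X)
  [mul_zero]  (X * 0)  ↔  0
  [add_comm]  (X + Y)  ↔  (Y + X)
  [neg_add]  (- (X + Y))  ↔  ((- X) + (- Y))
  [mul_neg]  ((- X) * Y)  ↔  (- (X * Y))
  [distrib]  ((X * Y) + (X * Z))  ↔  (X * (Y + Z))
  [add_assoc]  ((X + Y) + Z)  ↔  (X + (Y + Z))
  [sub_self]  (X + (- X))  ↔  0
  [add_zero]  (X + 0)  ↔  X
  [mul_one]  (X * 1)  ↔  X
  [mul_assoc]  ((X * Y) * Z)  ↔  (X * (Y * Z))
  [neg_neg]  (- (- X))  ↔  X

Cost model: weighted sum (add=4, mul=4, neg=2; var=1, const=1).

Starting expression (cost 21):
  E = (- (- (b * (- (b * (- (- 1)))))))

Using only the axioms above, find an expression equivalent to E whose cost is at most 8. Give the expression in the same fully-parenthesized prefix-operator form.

step 1: neg_neg (→) rewrites (- (- 1)) into 1, now (- (- (b * (- (b * 1)))))
step 2: mul_one (→) rewrites (b * 1) into b, now (- (- (b * (- b))))
step 3: neg_neg (→) rewrites (- (- (b * (- b)))) into (b * (- b)), reaching cost 8 (bound 8)

(b * (- b))   [cost 8]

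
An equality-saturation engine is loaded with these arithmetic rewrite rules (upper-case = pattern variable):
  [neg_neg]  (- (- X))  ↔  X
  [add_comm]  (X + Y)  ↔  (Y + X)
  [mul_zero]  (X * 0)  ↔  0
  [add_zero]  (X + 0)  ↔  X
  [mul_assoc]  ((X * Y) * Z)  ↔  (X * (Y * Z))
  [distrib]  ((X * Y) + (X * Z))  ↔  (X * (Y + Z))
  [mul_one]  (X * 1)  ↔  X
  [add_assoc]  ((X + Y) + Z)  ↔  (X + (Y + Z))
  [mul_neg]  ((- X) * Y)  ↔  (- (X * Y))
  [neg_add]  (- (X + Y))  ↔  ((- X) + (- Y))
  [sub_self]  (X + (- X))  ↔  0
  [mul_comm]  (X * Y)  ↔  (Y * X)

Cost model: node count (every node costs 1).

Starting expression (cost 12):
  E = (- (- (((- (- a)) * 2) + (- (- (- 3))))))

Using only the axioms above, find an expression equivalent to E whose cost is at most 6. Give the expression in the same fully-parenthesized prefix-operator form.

((a * 2) + (- 3))   [cost 6]

1. [neg_neg →] (- (- (((- (- a)) * 2) + (- (- (- 3))))))  →  (((- (- a)) * 2) + (- (- (- 3))))
2. [neg_neg →] (- (- a))  →  a;  E = ((a * 2) + (- (- (- 3))))
3. [neg_neg →] (- (- (- 3)))  →  (- 3);  cost 6 ≤ 6, done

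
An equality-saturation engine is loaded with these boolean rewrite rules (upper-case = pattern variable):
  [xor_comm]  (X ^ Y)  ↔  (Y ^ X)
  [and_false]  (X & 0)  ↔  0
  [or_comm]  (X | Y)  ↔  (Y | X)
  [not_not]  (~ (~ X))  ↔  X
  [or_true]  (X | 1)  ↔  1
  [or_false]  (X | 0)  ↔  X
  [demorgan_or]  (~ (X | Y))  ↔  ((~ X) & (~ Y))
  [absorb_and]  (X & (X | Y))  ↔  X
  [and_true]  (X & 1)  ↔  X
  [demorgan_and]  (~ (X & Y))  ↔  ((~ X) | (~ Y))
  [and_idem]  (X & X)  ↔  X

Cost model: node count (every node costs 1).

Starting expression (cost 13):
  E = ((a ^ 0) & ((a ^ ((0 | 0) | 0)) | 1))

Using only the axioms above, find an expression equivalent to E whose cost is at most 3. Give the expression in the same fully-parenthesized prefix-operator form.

1. [or_false →] ((0 | 0) | 0)  →  (0 | 0);  E = ((a ^ 0) & ((a ^ (0 | 0)) | 1))
2. [or_false →] (0 | 0)  →  0;  E = ((a ^ 0) & ((a ^ 0) | 1))
3. [absorb_and →] ((a ^ 0) & ((a ^ 0) | 1))  →  (a ^ 0);  cost 3 ≤ 3, done

(a ^ 0)   [cost 3]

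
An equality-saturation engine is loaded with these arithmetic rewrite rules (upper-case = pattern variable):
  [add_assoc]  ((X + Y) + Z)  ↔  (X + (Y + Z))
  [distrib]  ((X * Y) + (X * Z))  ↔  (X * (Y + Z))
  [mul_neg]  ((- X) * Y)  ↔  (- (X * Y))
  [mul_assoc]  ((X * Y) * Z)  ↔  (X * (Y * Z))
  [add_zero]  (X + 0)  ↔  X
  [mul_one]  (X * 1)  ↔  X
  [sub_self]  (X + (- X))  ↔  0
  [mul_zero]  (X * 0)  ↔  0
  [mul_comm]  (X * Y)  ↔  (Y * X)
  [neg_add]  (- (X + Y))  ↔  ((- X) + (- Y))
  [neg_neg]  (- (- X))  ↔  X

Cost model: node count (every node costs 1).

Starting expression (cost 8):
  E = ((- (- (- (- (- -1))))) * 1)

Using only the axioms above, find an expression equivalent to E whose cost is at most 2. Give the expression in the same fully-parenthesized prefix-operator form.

(- -1)   [cost 2]

1. [neg_neg →] (- (- (- -1)))  →  (- -1);  E = ((- (- (- -1))) * 1)
2. [neg_neg →] (- (- -1))  →  -1;  E = ((- -1) * 1)
3. [mul_one →] ((- -1) * 1)  →  (- -1);  cost 2 ≤ 2, done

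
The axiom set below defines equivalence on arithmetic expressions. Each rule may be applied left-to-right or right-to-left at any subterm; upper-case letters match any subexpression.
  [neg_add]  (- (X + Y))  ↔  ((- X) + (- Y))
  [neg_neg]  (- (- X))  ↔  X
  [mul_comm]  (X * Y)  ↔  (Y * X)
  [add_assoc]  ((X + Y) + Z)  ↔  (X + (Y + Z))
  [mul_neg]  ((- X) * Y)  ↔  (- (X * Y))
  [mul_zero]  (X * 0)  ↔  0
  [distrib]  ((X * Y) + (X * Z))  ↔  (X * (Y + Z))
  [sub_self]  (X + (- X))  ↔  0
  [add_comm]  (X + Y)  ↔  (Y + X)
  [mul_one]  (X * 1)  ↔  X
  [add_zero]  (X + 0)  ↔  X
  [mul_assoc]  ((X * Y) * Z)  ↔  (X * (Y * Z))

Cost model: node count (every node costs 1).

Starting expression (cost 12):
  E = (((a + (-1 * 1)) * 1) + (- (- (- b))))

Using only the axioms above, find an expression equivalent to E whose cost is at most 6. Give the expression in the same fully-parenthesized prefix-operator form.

((a + -1) + (- b))   [cost 6]

(1) (-1 * 1)  =[mul_one →]=  -1    ⊢ (((a + -1) * 1) + (- (- (- b))))
(2) (- (- b))  =[neg_neg →]=  b    ⊢ (((a + -1) * 1) + (- b))
(3) ((a + -1) * 1)  =[mul_one →]=  (a + -1)    ⊢ cost 6, within 6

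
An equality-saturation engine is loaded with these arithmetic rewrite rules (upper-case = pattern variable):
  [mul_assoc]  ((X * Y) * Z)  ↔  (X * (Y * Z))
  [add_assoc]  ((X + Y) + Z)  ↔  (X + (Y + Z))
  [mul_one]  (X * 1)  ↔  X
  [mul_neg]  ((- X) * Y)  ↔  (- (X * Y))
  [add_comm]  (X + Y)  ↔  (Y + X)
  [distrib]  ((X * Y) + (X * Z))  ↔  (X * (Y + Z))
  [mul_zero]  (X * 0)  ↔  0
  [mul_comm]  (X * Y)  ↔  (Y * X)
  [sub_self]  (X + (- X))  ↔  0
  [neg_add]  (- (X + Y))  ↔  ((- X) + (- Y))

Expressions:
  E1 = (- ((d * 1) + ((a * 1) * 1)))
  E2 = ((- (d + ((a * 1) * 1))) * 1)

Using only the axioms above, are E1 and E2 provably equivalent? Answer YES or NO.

YES

step 1: mul_one (→) rewrites (a * 1) into a, now (- ((d * 1) + (a * 1)))
step 2: mul_one (→) rewrites (d * 1) into d, now (- (d + (a * 1)))
step 3: mul_one (←) rewrites (- (d + (a * 1))) into ((- (d + (a * 1))) * 1)
step 4: mul_one (←) rewrites a into (a * 1), which is E2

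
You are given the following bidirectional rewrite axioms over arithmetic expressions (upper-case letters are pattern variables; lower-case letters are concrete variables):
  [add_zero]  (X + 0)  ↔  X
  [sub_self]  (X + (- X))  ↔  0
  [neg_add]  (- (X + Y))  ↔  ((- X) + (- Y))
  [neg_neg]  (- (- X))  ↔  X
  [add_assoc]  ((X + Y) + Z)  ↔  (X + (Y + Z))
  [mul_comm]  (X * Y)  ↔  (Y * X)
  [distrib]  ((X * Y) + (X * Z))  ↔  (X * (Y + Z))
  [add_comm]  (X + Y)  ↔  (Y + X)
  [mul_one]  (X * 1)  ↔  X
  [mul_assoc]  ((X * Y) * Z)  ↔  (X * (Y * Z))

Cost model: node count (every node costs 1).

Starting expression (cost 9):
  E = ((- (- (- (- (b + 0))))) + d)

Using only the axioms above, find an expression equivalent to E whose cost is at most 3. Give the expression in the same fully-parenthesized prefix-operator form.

(1) (- (- (b + 0)))  =[neg_neg →]=  (b + 0)    ⊢ ((- (- (b + 0))) + d)
(2) (b + 0)  =[add_zero →]=  b    ⊢ ((- (- b)) + d)
(3) (- (- b))  =[neg_neg →]=  b    ⊢ cost 3, within 3

(b + d)   [cost 3]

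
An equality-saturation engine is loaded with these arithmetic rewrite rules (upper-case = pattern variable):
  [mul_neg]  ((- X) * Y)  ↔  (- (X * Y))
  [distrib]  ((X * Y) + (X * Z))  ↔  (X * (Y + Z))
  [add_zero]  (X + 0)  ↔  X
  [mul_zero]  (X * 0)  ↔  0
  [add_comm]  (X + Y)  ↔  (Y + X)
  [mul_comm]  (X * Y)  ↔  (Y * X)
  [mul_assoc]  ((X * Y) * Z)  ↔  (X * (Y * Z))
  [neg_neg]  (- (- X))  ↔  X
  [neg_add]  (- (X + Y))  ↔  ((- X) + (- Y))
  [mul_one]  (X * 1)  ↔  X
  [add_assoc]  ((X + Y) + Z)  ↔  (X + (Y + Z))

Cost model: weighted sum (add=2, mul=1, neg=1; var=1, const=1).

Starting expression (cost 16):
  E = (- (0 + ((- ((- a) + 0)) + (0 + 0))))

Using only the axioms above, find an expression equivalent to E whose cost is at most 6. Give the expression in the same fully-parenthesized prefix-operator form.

((- a) + (- 0))   [cost 6]

1. [add_zero →] ((- a) + 0)  →  (- a);  E = (- (0 + ((- (- a)) + (0 + 0))))
2. [add_zero →] (0 + 0)  →  0;  E = (- (0 + ((- (- a)) + 0)))
3. [add_comm →] (0 + ((- (- a)) + 0))  →  (((- (- a)) + 0) + 0);  E = (- (((- (- a)) + 0) + 0))
4. [add_zero →] ((- (- a)) + 0)  →  (- (- a));  E = (- ((- (- a)) + 0))
5. [neg_add →] (- ((- (- a)) + 0))  →  ((- (- (- a))) + (- 0))
6. [neg_neg →] (- (- (- a)))  →  (- a);  cost 6 ≤ 6, done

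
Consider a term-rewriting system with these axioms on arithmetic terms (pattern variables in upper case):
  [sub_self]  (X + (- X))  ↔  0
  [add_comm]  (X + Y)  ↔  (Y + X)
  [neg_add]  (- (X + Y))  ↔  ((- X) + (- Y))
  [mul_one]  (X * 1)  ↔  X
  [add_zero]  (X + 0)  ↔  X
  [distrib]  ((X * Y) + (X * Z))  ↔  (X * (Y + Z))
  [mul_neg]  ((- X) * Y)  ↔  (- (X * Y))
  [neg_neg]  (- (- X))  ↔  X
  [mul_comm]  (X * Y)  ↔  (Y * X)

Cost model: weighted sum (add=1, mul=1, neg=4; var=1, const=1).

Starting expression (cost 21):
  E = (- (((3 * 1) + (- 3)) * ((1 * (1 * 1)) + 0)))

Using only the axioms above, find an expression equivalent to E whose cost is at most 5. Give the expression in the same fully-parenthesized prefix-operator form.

(- 0)   [cost 5]

(1) ((1 * (1 * 1)) + 0)  =[add_zero →]=  (1 * (1 * 1))    ⊢ (- (((3 * 1) + (- 3)) * (1 * (1 * 1))))
(2) (3 * 1)  =[mul_one →]=  3    ⊢ (- ((3 + (- 3)) * (1 * (1 * 1))))
(3) (1 * 1)  =[mul_one →]=  1    ⊢ (- ((3 + (- 3)) * (1 * 1)))
(4) (1 * 1)  =[mul_one →]=  1    ⊢ (- ((3 + (- 3)) * 1))
(5) ((3 + (- 3)) * 1)  =[mul_one →]=  (3 + (- 3))    ⊢ (- (3 + (- 3)))
(6) (3 + (- 3))  =[sub_self →]=  0    ⊢ cost 5, within 5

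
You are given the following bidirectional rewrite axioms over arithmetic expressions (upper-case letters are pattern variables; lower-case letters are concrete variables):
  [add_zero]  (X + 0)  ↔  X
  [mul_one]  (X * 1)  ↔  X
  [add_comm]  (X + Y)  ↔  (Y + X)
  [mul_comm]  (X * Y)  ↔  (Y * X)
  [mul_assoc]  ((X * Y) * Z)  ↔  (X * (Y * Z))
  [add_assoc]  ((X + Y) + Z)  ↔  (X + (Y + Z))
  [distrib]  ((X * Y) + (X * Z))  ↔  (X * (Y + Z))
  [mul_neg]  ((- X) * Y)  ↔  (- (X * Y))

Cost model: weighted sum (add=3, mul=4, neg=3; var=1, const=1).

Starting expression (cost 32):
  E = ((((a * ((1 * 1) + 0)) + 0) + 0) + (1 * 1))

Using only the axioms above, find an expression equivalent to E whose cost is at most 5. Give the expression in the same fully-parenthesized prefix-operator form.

(1) (((a * ((1 * 1) + 0)) + 0) + 0)  =[add_zero →]=  ((a * ((1 * 1) + 0)) + 0)    ⊢ (((a * ((1 * 1) + 0)) + 0) + (1 * 1))
(2) ((1 * 1) + 0)  =[add_zero →]=  (1 * 1)    ⊢ (((a * (1 * 1)) + 0) + (1 * 1))
(3) (1 * 1)  =[mul_one →]=  1    ⊢ (((a * 1) + 0) + (1 * 1))
(4) (a * 1)  =[mul_one →]=  a    ⊢ ((a + 0) + (1 * 1))
(5) (1 * 1)  =[mul_one →]=  1    ⊢ ((a + 0) + 1)
(6) (a + 0)  =[add_zero →]=  a    ⊢ cost 5, within 5

(a + 1)   [cost 5]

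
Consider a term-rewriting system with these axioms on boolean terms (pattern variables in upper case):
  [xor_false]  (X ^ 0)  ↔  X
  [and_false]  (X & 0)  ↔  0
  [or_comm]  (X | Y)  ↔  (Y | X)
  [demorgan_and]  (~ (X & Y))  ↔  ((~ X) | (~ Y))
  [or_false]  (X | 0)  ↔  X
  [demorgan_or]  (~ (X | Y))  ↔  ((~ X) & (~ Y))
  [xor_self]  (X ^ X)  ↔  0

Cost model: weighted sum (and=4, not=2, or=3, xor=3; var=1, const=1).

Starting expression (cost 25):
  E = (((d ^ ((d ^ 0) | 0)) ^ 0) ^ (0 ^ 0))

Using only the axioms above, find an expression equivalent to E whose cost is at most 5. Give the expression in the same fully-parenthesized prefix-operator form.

(1) ((d ^ 0) | 0)  =[or_false →]=  (d ^ 0)    ⊢ (((d ^ (d ^ 0)) ^ 0) ^ (0 ^ 0))
(2) (d ^ 0)  =[xor_false →]=  d    ⊢ (((d ^ d) ^ 0) ^ (0 ^ 0))
(3) (0 ^ 0)  =[xor_false →]=  0    ⊢ (((d ^ d) ^ 0) ^ 0)
(4) ((d ^ d) ^ 0)  =[xor_false →]=  (d ^ d)    ⊢ ((d ^ d) ^ 0)
(5) ((d ^ d) ^ 0)  =[xor_false →]=  (d ^ d)    ⊢ cost 5, within 5

(d ^ d)   [cost 5]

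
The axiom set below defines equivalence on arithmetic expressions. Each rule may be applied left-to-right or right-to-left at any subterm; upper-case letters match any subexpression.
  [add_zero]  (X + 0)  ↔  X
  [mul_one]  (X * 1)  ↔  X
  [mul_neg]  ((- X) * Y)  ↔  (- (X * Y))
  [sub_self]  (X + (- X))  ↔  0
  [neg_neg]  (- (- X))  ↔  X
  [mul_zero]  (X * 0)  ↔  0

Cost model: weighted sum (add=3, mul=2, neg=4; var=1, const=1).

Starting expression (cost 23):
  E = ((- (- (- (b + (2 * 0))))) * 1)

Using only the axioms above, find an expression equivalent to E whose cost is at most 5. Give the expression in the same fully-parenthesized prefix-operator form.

(- b)   [cost 5]

step 1: neg_neg (→) rewrites (- (- (b + (2 * 0)))) into (b + (2 * 0)), now ((- (b + (2 * 0))) * 1)
step 2: mul_zero (→) rewrites (2 * 0) into 0, now ((- (b + 0)) * 1)
step 3: add_zero (→) rewrites (b + 0) into b, now ((- b) * 1)
step 4: mul_one (→) rewrites ((- b) * 1) into (- b), reaching cost 5 (bound 5)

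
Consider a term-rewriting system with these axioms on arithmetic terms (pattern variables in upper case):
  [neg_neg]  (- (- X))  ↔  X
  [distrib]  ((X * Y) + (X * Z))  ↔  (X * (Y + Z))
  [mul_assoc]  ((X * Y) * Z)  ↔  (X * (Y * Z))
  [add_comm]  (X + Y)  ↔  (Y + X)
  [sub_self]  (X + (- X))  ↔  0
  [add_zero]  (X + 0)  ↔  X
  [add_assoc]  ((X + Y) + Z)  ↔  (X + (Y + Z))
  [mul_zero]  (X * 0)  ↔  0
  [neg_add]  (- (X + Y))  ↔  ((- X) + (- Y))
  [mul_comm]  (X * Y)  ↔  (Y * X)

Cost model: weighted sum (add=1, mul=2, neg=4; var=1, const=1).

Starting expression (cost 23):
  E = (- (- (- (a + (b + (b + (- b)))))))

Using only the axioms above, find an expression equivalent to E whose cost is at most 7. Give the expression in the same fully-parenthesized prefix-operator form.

(- (a + b))   [cost 7]

step 1: sub_self (→) rewrites (b + (- b)) into 0, now (- (- (- (a + (b + 0)))))
step 2: add_zero (→) rewrites (b + 0) into b, now (- (- (- (a + b))))
step 3: neg_neg (→) rewrites (- (- (- (a + b)))) into (- (a + b)), reaching cost 7 (bound 7)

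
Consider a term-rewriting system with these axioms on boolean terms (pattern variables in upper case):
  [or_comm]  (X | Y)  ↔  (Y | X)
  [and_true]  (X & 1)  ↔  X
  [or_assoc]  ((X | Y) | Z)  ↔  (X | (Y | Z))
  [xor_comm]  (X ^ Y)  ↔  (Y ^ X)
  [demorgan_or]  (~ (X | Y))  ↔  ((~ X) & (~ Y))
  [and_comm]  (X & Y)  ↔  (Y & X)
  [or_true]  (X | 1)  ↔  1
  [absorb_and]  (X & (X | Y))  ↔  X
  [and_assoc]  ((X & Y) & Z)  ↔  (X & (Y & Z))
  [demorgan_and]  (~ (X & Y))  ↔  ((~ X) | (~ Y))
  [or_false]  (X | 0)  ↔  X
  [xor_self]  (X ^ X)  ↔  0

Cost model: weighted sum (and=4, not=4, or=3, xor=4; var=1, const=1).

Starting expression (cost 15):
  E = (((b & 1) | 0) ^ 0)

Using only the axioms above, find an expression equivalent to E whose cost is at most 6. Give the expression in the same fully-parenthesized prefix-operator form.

(1) (b & 1)  =[and_true →]=  b    ⊢ ((b | 0) ^ 0)
(2) (b | 0)  =[or_false →]=  b    ⊢ cost 6, within 6

(b ^ 0)   [cost 6]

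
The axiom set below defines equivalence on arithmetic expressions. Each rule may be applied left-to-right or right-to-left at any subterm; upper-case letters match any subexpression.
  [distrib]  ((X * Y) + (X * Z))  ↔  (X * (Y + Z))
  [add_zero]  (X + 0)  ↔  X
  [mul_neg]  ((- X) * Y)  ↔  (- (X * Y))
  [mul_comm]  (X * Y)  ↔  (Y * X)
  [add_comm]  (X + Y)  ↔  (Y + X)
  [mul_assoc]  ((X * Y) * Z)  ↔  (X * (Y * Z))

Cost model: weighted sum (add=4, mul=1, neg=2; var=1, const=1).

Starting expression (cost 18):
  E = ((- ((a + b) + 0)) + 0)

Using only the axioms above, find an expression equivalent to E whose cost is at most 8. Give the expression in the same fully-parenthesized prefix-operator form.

(- (b + a))   [cost 8]

step 1: add_comm (→) rewrites (a + b) into (b + a), now ((- ((b + a) + 0)) + 0)
step 2: add_zero (→) rewrites ((- ((b + a) + 0)) + 0) into (- ((b + a) + 0))
step 3: add_zero (→) rewrites ((b + a) + 0) into (b + a), reaching cost 8 (bound 8)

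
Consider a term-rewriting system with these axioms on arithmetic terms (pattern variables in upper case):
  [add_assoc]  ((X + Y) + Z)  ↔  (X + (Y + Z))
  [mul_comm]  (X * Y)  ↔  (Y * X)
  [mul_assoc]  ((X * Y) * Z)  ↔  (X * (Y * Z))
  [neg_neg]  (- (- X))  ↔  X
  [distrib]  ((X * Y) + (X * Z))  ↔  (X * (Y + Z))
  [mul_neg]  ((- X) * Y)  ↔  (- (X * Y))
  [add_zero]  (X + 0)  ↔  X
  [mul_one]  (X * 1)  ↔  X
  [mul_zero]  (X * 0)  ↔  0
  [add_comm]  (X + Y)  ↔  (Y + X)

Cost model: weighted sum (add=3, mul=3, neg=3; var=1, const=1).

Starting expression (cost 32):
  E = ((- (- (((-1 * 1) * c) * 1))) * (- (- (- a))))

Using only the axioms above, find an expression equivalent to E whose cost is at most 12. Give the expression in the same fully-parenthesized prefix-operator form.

((c * -1) * (- a))   [cost 12]

(1) (((-1 * 1) * c) * 1)  =[mul_one →]=  ((-1 * 1) * c)    ⊢ ((- (- ((-1 * 1) * c))) * (- (- (- a))))
(2) ((-1 * 1) * c)  =[mul_comm →]=  (c * (-1 * 1))    ⊢ ((- (- (c * (-1 * 1)))) * (- (- (- a))))
(3) (- (- a))  =[neg_neg →]=  a    ⊢ ((- (- (c * (-1 * 1)))) * (- a))
(4) (-1 * 1)  =[mul_one →]=  -1    ⊢ ((- (- (c * -1))) * (- a))
(5) (- (- (c * -1)))  =[neg_neg →]=  (c * -1)    ⊢ cost 12, within 12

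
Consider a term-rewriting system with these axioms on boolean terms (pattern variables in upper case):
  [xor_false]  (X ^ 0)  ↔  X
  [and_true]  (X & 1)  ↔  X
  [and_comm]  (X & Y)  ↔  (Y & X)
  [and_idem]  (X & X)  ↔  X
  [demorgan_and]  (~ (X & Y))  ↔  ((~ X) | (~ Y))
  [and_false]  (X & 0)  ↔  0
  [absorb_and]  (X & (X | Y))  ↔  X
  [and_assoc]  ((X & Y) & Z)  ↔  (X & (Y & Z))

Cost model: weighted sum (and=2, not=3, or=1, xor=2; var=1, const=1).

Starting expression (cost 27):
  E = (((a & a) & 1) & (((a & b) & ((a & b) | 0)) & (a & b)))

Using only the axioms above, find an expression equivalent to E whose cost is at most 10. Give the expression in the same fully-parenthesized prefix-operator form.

1. [absorb_and →] ((a & b) & ((a & b) | 0))  →  (a & b);  E = (((a & a) & 1) & ((a & b) & (a & b)))
2. [and_true →] ((a & a) & 1)  →  (a & a);  E = ((a & a) & ((a & b) & (a & b)))
3. [and_idem →] ((a & b) & (a & b))  →  (a & b);  cost 10 ≤ 10, done

((a & a) & (a & b))   [cost 10]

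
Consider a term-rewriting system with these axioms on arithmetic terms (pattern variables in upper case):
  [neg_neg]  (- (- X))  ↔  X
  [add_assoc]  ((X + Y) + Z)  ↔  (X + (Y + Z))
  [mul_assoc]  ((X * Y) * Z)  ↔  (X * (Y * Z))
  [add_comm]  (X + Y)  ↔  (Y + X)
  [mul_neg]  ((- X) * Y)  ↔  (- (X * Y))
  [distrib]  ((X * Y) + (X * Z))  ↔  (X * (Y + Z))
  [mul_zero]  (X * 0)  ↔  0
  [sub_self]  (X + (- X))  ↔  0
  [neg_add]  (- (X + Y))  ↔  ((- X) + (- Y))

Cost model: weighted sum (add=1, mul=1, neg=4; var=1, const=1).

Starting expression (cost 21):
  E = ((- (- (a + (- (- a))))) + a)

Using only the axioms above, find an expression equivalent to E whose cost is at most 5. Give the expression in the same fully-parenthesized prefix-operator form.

((a + a) + a)   [cost 5]

1. [add_comm →] (a + (- (- a)))  →  ((- (- a)) + a);  E = ((- (- ((- (- a)) + a))) + a)
2. [neg_neg →] (- (- ((- (- a)) + a)))  →  ((- (- a)) + a);  E = (((- (- a)) + a) + a)
3. [neg_neg →] (- (- a))  →  a;  cost 5 ≤ 5, done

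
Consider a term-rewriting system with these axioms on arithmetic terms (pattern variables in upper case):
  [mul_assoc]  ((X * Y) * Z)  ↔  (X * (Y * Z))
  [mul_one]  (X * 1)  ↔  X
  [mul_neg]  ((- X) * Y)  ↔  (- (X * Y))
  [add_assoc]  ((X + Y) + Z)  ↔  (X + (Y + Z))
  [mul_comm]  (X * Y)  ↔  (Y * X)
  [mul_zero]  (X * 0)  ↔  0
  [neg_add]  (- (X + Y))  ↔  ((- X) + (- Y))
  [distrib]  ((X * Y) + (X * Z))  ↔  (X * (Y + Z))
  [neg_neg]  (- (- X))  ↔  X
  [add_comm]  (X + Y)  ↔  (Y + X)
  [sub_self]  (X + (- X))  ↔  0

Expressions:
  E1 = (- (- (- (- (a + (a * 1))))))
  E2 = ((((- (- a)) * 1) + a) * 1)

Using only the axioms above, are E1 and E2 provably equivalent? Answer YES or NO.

YES

1. [neg_neg →] (- (- (- (- (a + (a * 1))))))  →  (- (- (a + (a * 1))))
2. [mul_one →] (a * 1)  →  a;  E1 = (- (- (a + a)))
3. [neg_neg →] (- (- (a + a)))  →  (a + a)
4. [mul_one ←] a  →  (a * 1);  E1 = ((a * 1) + a)
5. [mul_one ←] ((a * 1) + a)  →  (((a * 1) + a) * 1)
6. [neg_neg ←] a  →  (- (- a));  this is E2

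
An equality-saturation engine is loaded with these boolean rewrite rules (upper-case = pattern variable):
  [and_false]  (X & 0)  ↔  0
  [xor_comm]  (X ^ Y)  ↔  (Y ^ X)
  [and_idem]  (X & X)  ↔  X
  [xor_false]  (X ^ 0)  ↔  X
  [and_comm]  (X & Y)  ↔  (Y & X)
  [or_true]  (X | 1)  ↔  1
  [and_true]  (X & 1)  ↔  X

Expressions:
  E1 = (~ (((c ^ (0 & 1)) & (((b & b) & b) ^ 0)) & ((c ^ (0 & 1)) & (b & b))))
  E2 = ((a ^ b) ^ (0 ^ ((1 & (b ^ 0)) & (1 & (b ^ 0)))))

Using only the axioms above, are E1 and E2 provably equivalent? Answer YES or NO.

NO

Every axiom is a valid identity, so a rewrite proof would force E1 and E2 to agree under every assignment.
At a=0, b=0, c=0: E1 = 1 but E2 = 0; they differ, so no derivation exists.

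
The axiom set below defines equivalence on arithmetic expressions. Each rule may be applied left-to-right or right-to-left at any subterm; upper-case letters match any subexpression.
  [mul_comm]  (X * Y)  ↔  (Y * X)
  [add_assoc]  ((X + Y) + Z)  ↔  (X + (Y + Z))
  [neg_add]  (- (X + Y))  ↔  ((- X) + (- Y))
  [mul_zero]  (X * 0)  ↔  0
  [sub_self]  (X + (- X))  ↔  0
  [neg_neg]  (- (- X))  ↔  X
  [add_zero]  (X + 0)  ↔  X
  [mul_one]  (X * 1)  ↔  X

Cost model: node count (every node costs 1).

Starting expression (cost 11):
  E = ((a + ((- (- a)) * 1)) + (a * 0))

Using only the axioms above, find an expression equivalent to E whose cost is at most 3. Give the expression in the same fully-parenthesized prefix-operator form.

(a + a)   [cost 3]

step 1: neg_neg (→) rewrites (- (- a)) into a, now ((a + (a * 1)) + (a * 0))
step 2: mul_zero (→) rewrites (a * 0) into 0, now ((a + (a * 1)) + 0)
step 3: mul_one (→) rewrites (a * 1) into a, now ((a + a) + 0)
step 4: add_zero (→) rewrites ((a + a) + 0) into (a + a), reaching cost 3 (bound 3)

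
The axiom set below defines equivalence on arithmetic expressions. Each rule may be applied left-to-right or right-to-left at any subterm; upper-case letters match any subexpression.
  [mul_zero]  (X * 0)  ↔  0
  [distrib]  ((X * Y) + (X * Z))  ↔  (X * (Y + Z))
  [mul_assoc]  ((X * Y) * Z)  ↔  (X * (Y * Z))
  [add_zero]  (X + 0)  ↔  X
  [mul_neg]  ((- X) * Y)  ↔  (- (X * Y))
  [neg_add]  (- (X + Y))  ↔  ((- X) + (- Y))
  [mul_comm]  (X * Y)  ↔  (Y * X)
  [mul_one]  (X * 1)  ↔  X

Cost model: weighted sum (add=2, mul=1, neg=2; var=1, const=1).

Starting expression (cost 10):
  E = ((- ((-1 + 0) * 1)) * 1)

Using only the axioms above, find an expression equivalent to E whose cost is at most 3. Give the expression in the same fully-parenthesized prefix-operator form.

step 1: add_zero (→) rewrites (-1 + 0) into -1, now ((- (-1 * 1)) * 1)
step 2: mul_one (→) rewrites (-1 * 1) into -1, now ((- -1) * 1)
step 3: mul_one (→) rewrites ((- -1) * 1) into (- -1), reaching cost 3 (bound 3)

(- -1)   [cost 3]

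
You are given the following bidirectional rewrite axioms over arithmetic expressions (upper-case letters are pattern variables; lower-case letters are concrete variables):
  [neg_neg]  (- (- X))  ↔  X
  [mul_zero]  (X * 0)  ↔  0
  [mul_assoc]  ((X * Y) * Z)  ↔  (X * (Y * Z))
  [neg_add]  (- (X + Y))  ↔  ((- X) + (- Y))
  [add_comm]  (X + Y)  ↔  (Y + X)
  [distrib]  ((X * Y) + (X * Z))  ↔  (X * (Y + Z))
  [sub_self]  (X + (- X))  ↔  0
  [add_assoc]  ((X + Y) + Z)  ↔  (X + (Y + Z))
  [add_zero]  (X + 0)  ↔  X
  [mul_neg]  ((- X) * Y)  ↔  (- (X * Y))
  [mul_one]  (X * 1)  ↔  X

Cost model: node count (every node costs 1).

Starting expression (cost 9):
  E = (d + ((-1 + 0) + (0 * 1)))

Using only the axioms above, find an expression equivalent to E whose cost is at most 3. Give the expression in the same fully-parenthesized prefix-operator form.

(1) (-1 + 0)  =[add_zero →]=  -1    ⊢ (d + (-1 + (0 * 1)))
(2) (0 * 1)  =[mul_one →]=  0    ⊢ (d + (-1 + 0))
(3) (-1 + 0)  =[add_zero →]=  -1    ⊢ cost 3, within 3

(d + -1)   [cost 3]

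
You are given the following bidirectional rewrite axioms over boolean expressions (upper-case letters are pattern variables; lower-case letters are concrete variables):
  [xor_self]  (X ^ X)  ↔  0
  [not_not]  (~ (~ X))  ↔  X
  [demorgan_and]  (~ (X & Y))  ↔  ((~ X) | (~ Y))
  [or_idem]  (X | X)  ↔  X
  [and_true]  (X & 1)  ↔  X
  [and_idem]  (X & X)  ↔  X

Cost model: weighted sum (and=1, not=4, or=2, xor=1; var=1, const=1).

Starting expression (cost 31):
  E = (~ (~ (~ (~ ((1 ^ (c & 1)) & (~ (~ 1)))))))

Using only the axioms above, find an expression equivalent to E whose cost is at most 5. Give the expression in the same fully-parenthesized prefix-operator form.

(1 ^ (c & 1))   [cost 5]

(1) (~ (~ (~ (~ ((1 ^ (c & 1)) & (~ (~ 1)))))))  =[not_not →]=  (~ (~ ((1 ^ (c & 1)) & (~ (~ 1)))))
(2) (~ (~ 1))  =[not_not →]=  1    ⊢ (~ (~ ((1 ^ (c & 1)) & 1)))
(3) ((1 ^ (c & 1)) & 1)  =[and_true →]=  (1 ^ (c & 1))    ⊢ (~ (~ (1 ^ (c & 1))))
(4) (~ (~ (1 ^ (c & 1))))  =[not_not →]=  (1 ^ (c & 1))    ⊢ cost 5, within 5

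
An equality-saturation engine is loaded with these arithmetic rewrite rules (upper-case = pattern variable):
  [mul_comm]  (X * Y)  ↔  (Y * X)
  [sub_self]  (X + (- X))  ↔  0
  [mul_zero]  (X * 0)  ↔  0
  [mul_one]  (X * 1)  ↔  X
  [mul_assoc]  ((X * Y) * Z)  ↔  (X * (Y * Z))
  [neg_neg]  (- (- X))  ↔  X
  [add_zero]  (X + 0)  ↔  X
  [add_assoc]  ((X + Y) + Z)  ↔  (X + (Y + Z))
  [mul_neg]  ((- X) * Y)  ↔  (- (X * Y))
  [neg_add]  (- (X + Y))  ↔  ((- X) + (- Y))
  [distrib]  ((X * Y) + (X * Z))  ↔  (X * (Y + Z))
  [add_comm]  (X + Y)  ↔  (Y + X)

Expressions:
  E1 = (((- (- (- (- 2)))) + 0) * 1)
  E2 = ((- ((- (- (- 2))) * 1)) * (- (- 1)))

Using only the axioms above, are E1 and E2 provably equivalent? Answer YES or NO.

YES

(1) (- (- (- 2)))  =[neg_neg →]=  (- 2)    ⊢ (((- (- 2)) + 0) * 1)
(2) ((- (- 2)) + 0)  =[add_zero →]=  (- (- 2))    ⊢ ((- (- 2)) * 1)
(3) 1  =[neg_neg ←]=  (- (- 1))    ⊢ ((- (- 2)) * (- (- 1)))
(4) (- 2)  =[mul_one ←]=  ((- 2) * 1)    ⊢ ((- ((- 2) * 1)) * (- (- 1)))
(5) (- 2)  =[neg_neg ←]=  (- (- (- 2)))    ⊢ E2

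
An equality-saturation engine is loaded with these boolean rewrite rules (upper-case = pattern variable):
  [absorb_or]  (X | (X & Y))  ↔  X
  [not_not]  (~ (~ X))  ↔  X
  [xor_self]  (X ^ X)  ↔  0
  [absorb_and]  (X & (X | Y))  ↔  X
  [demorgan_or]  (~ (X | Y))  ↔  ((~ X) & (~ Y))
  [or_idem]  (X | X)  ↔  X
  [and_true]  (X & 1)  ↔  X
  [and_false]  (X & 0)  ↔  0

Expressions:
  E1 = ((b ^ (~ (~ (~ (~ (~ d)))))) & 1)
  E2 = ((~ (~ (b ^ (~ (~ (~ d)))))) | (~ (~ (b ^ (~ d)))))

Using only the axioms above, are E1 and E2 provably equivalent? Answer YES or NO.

YES

step 1: not_not (→) rewrites (~ (~ (~ (~ (~ d))))) into (~ (~ (~ d))), now ((b ^ (~ (~ (~ d)))) & 1)
step 2: and_true (→) rewrites ((b ^ (~ (~ (~ d)))) & 1) into (b ^ (~ (~ (~ d))))
step 3: not_not (→) rewrites (~ (~ (~ d))) into (~ d), now (b ^ (~ d))
step 4: not_not (←) rewrites (b ^ (~ d)) into (~ (~ (b ^ (~ d))))
step 5: or_idem (←) rewrites (~ (~ (b ^ (~ d)))) into ((~ (~ (b ^ (~ d)))) | (~ (~ (b ^ (~ d)))))
step 6: not_not (←) rewrites d into (~ (~ d)), which is E2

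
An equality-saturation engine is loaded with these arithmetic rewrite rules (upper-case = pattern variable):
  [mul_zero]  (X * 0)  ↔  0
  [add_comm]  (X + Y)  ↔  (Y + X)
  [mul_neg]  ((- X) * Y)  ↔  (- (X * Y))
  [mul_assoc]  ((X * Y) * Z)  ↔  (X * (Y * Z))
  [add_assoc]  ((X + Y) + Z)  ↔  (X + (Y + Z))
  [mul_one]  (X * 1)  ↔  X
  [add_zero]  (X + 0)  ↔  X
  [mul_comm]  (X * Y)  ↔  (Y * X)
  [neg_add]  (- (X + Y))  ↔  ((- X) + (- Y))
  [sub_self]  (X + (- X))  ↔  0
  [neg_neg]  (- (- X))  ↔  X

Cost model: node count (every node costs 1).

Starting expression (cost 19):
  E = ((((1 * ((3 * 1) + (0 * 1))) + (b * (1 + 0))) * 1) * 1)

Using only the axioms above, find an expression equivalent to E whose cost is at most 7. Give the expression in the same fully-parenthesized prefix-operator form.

((3 * 1) + (b * 1))   [cost 7]

(1) (((1 * ((3 * 1) + (0 * 1))) + (b * (1 + 0))) * 1)  =[mul_one →]=  ((1 * ((3 * 1) + (0 * 1))) + (b * (1 + 0)))    ⊢ (((1 * ((3 * 1) + (0 * 1))) + (b * (1 + 0))) * 1)
(2) (3 * 1)  =[mul_one →]=  3    ⊢ (((1 * (3 + (0 * 1))) + (b * (1 + 0))) * 1)
(3) (1 * (3 + (0 * 1)))  =[mul_comm →]=  ((3 + (0 * 1)) * 1)    ⊢ ((((3 + (0 * 1)) * 1) + (b * (1 + 0))) * 1)
(4) (0 * 1)  =[mul_one →]=  0    ⊢ ((((3 + 0) * 1) + (b * (1 + 0))) * 1)
(5) (1 + 0)  =[add_zero →]=  1    ⊢ ((((3 + 0) * 1) + (b * 1)) * 1)
(6) (3 + 0)  =[add_zero →]=  3    ⊢ (((3 * 1) + (b * 1)) * 1)
(7) (((3 * 1) + (b * 1)) * 1)  =[mul_one →]=  ((3 * 1) + (b * 1))    ⊢ cost 7, within 7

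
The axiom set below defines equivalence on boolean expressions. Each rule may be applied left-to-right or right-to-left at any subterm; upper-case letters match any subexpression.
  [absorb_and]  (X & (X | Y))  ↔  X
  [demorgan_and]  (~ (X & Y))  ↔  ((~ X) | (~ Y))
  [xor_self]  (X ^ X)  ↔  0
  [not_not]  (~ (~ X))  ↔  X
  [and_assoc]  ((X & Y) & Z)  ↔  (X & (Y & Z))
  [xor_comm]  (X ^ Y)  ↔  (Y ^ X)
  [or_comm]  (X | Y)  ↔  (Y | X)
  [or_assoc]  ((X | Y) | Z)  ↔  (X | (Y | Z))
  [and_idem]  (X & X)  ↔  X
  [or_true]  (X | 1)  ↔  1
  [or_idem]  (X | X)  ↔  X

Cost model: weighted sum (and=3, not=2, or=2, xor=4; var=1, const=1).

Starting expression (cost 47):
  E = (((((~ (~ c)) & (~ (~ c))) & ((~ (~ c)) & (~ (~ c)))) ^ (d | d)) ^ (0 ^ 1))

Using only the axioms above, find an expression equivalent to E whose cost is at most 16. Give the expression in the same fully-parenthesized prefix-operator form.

((c ^ d) ^ (0 ^ 1))   [cost 16]

1. [and_idem →] (((~ (~ c)) & (~ (~ c))) & ((~ (~ c)) & (~ (~ c))))  →  ((~ (~ c)) & (~ (~ c)));  E = ((((~ (~ c)) & (~ (~ c))) ^ (d | d)) ^ (0 ^ 1))
2. [and_idem →] ((~ (~ c)) & (~ (~ c)))  →  (~ (~ c));  E = (((~ (~ c)) ^ (d | d)) ^ (0 ^ 1))
3. [not_not →] (~ (~ c))  →  c;  E = ((c ^ (d | d)) ^ (0 ^ 1))
4. [or_idem →] (d | d)  →  d;  cost 16 ≤ 16, done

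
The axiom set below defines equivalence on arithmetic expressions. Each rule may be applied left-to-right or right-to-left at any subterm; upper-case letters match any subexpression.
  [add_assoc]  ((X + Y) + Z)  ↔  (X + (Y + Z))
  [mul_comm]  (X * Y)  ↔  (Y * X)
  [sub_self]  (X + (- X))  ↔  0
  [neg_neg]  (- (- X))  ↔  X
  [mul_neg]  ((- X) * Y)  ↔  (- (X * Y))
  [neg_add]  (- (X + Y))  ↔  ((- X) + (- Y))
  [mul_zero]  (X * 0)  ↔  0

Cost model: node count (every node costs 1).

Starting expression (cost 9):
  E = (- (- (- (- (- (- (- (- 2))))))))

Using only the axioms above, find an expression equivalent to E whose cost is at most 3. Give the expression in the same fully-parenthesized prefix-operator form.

(- (- 2))   [cost 3]

(1) (- (- 2))  =[neg_neg →]=  2    ⊢ (- (- (- (- (- (- 2))))))
(2) (- (- 2))  =[neg_neg →]=  2    ⊢ (- (- (- (- 2))))
(3) (- (- (- 2)))  =[neg_neg →]=  (- 2)    ⊢ cost 3, within 3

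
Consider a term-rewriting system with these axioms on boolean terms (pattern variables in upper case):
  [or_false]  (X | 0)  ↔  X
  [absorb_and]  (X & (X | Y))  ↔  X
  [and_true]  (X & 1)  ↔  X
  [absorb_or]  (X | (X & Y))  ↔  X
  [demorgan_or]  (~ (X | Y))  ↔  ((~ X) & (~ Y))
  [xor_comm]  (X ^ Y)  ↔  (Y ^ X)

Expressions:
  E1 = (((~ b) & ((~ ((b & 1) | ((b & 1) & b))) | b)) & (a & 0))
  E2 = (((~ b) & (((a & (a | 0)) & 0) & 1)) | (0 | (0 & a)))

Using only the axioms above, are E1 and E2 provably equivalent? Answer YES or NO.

YES

(1) ((b & 1) | ((b & 1) & b))  =[absorb_or →]=  (b & 1)    ⊢ (((~ b) & ((~ (b & 1)) | b)) & (a & 0))
(2) (b & 1)  =[and_true →]=  b    ⊢ (((~ b) & ((~ b) | b)) & (a & 0))
(3) ((~ b) & ((~ b) | b))  =[absorb_and →]=  (~ b)    ⊢ ((~ b) & (a & 0))
(4) ((~ b) & (a & 0))  =[or_false ←]=  (((~ b) & (a & 0)) | 0)
(5) (a & 0)  =[and_true ←]=  ((a & 0) & 1)    ⊢ (((~ b) & ((a & 0) & 1)) | 0)
(6) 0  =[absorb_or ←]=  (0 | (0 & a))    ⊢ (((~ b) & ((a & 0) & 1)) | (0 | (0 & a)))
(7) a  =[absorb_and ←]=  (a & (a | 0))    ⊢ E2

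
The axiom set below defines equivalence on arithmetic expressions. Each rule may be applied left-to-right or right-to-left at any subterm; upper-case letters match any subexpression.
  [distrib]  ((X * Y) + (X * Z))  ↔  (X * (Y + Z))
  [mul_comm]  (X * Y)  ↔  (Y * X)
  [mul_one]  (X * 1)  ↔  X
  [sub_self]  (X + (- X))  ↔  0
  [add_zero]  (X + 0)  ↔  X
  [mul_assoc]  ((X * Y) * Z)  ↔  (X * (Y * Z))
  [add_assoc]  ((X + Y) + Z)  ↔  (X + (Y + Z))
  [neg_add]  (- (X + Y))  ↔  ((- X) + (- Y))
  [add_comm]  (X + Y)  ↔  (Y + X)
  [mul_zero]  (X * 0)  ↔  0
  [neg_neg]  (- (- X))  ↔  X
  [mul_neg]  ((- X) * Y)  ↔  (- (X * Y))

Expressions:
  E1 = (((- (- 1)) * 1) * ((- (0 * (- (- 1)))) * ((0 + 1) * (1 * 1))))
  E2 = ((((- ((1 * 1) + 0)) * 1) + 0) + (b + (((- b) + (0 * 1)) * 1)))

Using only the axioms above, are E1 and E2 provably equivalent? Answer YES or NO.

All listed rules preserve value, hence provable equivalence implies equal values everywhere; look for a separating assignment.
b=0 gives E1 ↦ 0, E2 ↦ -1; values differ ⇒ not provably equivalent.

NO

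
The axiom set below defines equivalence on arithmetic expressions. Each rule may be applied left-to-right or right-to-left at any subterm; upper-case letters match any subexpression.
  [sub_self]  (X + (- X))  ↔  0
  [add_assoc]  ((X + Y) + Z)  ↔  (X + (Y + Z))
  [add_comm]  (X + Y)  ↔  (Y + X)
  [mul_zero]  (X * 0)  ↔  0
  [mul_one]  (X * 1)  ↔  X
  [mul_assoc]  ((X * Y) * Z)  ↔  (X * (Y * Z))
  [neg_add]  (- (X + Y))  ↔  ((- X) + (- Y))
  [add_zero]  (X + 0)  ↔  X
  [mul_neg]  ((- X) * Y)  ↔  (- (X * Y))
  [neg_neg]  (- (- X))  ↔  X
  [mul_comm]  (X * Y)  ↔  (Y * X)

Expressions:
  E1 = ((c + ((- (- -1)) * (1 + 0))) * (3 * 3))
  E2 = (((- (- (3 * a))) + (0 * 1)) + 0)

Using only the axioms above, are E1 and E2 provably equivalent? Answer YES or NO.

NO

Every axiom is a valid identity, so a rewrite proof would force E1 and E2 to agree under every assignment.
At a=0, c=0: E1 = -9 but E2 = 0; they differ, so no derivation exists.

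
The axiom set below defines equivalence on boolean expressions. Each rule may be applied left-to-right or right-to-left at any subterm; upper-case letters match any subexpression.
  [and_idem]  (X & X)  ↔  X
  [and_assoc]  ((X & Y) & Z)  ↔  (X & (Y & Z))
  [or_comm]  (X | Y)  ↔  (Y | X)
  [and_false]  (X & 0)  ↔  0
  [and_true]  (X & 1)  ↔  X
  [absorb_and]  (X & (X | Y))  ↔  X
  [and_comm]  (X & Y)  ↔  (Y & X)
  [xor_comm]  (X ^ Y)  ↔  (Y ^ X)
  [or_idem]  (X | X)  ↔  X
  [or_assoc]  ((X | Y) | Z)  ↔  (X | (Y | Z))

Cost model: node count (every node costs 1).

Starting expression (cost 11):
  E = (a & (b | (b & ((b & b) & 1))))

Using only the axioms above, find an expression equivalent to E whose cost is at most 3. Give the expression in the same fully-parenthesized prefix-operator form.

(b & a)   [cost 3]

(1) ((b & b) & 1)  =[and_true →]=  (b & b)    ⊢ (a & (b | (b & (b & b))))
(2) (a & (b | (b & (b & b))))  =[and_comm →]=  ((b | (b & (b & b))) & a)
(3) (b & b)  =[and_idem →]=  b    ⊢ ((b | (b & b)) & a)
(4) (b & b)  =[and_idem →]=  b    ⊢ ((b | b) & a)
(5) (b | b)  =[or_idem →]=  b    ⊢ cost 3, within 3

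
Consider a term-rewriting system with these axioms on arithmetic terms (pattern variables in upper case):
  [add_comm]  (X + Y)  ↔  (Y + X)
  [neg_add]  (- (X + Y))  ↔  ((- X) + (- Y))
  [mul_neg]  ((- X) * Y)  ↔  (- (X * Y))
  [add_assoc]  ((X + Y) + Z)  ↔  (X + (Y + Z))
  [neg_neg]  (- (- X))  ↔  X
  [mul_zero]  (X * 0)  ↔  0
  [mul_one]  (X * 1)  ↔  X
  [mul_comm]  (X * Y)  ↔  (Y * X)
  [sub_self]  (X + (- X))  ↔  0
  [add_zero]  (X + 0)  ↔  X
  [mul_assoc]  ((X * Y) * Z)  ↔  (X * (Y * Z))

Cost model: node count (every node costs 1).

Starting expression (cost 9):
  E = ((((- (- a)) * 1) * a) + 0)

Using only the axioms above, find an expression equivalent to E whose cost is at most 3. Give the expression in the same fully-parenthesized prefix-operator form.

(a * a)   [cost 3]

1. [add_zero →] ((((- (- a)) * 1) * a) + 0)  →  (((- (- a)) * 1) * a)
2. [neg_neg →] (- (- a))  →  a;  E = ((a * 1) * a)
3. [mul_one →] (a * 1)  →  a;  cost 3 ≤ 3, done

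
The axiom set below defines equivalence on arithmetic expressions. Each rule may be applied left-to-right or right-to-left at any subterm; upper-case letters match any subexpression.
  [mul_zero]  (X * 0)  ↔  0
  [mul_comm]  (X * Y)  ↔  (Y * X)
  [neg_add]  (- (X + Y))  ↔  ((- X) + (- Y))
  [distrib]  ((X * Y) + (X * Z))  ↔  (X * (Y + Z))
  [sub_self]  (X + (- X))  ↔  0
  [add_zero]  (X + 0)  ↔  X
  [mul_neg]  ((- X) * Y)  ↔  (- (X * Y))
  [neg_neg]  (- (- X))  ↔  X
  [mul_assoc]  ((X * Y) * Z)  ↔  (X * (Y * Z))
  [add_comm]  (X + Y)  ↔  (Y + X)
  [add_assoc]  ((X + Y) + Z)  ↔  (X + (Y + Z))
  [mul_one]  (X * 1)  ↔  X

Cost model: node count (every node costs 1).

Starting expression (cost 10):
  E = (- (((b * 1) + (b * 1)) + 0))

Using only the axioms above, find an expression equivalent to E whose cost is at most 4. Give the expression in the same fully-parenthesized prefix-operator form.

(- (b + b))   [cost 4]

1. [mul_one →] (b * 1)  →  b;  E = (- ((b + (b * 1)) + 0))
2. [add_zero →] ((b + (b * 1)) + 0)  →  (b + (b * 1));  E = (- (b + (b * 1)))
3. [mul_one →] (b * 1)  →  b;  cost 4 ≤ 4, done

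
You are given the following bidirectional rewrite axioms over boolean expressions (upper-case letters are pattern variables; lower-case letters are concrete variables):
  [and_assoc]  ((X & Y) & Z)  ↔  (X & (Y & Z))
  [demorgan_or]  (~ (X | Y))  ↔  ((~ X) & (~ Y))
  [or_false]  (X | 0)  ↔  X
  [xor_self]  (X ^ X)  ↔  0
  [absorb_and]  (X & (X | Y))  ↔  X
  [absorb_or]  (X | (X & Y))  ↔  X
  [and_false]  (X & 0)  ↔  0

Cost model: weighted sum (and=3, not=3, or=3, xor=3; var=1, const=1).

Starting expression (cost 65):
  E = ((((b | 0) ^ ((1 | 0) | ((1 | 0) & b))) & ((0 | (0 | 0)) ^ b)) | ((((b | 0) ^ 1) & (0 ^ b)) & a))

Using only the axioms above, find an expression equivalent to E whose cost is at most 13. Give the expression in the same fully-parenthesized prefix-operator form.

(1) ((1 | 0) | ((1 | 0) & b))  =[absorb_or →]=  (1 | 0)    ⊢ ((((b | 0) ^ (1 | 0)) & ((0 | (0 | 0)) ^ b)) | ((((b | 0) ^ 1) & (0 ^ b)) & a))
(2) (0 | 0)  =[or_false →]=  0    ⊢ ((((b | 0) ^ (1 | 0)) & ((0 | 0) ^ b)) | ((((b | 0) ^ 1) & (0 ^ b)) & a))
(3) (0 | 0)  =[or_false →]=  0    ⊢ ((((b | 0) ^ (1 | 0)) & (0 ^ b)) | ((((b | 0) ^ 1) & (0 ^ b)) & a))
(4) (1 | 0)  =[or_false →]=  1    ⊢ ((((b | 0) ^ 1) & (0 ^ b)) | ((((b | 0) ^ 1) & (0 ^ b)) & a))
(5) ((((b | 0) ^ 1) & (0 ^ b)) | ((((b | 0) ^ 1) & (0 ^ b)) & a))  =[absorb_or →]=  (((b | 0) ^ 1) & (0 ^ b))
(6) (b | 0)  =[or_false →]=  b    ⊢ cost 13, within 13

((b ^ 1) & (0 ^ b))   [cost 13]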